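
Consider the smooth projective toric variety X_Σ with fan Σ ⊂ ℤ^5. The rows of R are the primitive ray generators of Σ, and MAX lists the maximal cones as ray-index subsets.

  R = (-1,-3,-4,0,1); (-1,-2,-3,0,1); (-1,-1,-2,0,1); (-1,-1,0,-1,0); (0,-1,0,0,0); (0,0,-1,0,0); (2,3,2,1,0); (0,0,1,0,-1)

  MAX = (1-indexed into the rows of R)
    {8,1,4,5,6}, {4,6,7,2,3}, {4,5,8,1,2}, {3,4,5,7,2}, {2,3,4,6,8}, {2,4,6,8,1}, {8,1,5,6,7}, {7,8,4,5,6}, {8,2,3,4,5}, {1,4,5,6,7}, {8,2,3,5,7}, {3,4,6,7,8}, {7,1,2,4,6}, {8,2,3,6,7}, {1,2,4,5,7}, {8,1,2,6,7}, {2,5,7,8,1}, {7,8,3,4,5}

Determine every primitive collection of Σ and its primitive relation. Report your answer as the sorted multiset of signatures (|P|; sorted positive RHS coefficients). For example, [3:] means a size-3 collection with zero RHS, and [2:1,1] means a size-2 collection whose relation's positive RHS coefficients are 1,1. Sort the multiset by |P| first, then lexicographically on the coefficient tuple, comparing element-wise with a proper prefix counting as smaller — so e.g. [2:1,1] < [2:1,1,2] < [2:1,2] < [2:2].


Primitive collections (5):

  {1,3}:  v_{1} + v_{3} = 2·v_{2}  so sig = [2:2]
  {2,5,6}:  v_{2} + v_{5} + v_{6} = v_{1}  so sig = [3:1]
  {3,5,6}:  v_{3} + v_{5} + v_{6} = v_{2}  so sig = [3:1]
  {2,4,7,8}:  v_{2} + v_{4} + v_{7} + v_{8} = 0  so sig = [4:]
  {1,4,7,8}:  v_{1} + v_{4} + v_{7} + v_{8} = v_{5} + v_{6}  so sig = [4:1,1]

Signatures (|P|; sorted positive RHS coefficients), sorted:
    |P|=2: 1 collection, coeffs (2)
    |P|=3: 2 collections, coeffs (1), (1)
    |P|=4: 2 collections, coeffs (), (1,1)


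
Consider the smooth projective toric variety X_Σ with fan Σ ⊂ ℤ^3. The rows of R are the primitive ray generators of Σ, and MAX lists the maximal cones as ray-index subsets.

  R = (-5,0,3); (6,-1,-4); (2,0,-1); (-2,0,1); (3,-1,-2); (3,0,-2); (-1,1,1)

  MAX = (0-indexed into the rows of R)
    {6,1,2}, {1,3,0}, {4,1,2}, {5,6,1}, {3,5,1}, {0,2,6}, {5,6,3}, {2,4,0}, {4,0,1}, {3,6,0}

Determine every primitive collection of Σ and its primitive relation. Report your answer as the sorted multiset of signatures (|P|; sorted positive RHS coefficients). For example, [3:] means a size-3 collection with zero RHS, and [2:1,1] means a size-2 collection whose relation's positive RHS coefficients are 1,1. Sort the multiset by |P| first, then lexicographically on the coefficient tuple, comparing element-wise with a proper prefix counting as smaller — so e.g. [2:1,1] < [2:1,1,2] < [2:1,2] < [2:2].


Σ has 9 primitive collections:

  P = {2,3}:  v_{2} + v_{3} = 0 ; sig = [2:]
  P = {0,5}:  v_{0} + v_{5} = v_{3} ; sig = [2:1]
  P = {4,5}:  v_{4} + v_{5} = v_{1} ; sig = [2:1]
  P = {4,6}:  v_{4} + v_{6} = v_{2} ; sig = [2:1]
  P = {2,5}:  v_{2} + v_{5} = v_{1} + v_{6} ; sig = [2:1,1]
  P = {3,4}:  v_{3} + v_{4} = v_{0} + v_{1} ; sig = [2:1,1]
  P = {0,1,6}:  v_{0} + v_{1} + v_{6} = 0 ; sig = [3:]
  P = {0,1,2}:  v_{0} + v_{1} + v_{2} = v_{4} ; sig = [3:1]
  P = {1,3,6}:  v_{1} + v_{3} + v_{6} = v_{5} ; sig = [3:1]

Hence PRS(X_Σ) =
    |P|=2: 6 collections, coeffs (), (1), (1), (1), (1,1), (1,1)
    |P|=3: 3 collections, coeffs (), (1), (1)


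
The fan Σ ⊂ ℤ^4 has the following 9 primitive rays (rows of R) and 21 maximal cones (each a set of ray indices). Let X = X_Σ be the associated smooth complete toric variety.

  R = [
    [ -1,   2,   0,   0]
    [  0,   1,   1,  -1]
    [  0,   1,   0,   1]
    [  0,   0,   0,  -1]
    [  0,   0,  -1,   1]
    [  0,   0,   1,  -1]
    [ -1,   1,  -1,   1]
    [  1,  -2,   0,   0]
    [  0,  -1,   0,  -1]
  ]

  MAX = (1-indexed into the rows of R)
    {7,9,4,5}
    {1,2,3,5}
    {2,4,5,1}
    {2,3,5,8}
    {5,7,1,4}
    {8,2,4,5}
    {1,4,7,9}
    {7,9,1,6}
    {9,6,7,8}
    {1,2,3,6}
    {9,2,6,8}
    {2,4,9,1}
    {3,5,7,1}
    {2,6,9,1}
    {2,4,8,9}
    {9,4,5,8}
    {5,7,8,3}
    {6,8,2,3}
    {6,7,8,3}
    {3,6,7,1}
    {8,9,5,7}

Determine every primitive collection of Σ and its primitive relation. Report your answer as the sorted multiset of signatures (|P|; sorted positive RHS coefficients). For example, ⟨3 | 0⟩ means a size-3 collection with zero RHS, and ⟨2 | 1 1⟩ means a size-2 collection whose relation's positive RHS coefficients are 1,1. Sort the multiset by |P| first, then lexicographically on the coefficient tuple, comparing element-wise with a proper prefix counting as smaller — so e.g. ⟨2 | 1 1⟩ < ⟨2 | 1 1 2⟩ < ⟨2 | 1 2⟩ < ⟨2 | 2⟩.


|primitive collections| = 9. Relations:

  P = {1,8}:  v_{1} + v_{8} = 0  →  sig = ⟨2 | 0⟩
  P = {3,9}:  v_{3} + v_{9} = 0  →  sig = ⟨2 | 0⟩
  P = {5,6}:  v_{5} + v_{6} = 0  →  sig = ⟨2 | 0⟩
  P = {2,7}:  v_{2} + v_{7} = v_{1}  →  sig = ⟨2 | 1⟩
  P = {3,4}:  v_{3} + v_{4} = v_{2} + v_{5}  →  sig = ⟨2 | 1 1⟩
  P = {4,6}:  v_{4} + v_{6} = v_{2} + v_{9}  →  sig = ⟨2 | 1 1⟩
  P = {2,5,9}:  v_{2} + v_{5} + v_{9} = v_{4}  →  sig = ⟨3 | 1⟩
  P = {1,5,9}:  v_{1} + v_{5} + v_{9} = v_{4} + v_{7}  →  sig = ⟨3 | 1 1⟩
  P = {4,7,8}:  v_{4} + v_{7} + v_{8} = v_{5} + v_{9}  →  sig = ⟨3 | 1 1⟩

so the primitive-relation signature multiset is
{ ⟨2 | 0⟩ ×3,  ⟨2 | 1⟩,  ⟨2 | 1 1⟩ ×2,  ⟨3 | 1⟩,  ⟨3 | 1 1⟩ ×2 }


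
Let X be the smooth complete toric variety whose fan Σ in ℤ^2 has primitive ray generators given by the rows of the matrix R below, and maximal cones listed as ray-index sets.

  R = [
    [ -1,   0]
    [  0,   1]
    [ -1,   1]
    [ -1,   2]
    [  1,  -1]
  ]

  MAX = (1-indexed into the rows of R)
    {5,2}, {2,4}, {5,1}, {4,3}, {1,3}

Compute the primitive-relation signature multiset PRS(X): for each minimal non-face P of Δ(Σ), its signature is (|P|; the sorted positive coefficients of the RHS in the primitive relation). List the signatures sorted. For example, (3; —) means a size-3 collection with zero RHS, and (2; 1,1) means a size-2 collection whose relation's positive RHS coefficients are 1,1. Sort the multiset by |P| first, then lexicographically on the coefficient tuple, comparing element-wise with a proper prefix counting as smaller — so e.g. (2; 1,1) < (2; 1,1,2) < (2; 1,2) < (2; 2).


Σ has 5 primitive collections:

  {3,5}:  v_{3} + v_{5} = 0  →  sig = (2; —)
  {1,2}:  v_{1} + v_{2} = v_{3}  →  sig = (2; 1)
  {2,3}:  v_{2} + v_{3} = v_{4}  →  sig = (2; 1)
  {4,5}:  v_{4} + v_{5} = v_{2}  →  sig = (2; 1)
  {1,4}:  v_{1} + v_{4} = 2·v_{3}  →  sig = (2; 2)

Hence PRS(X_Σ) =
    (2; —)
    (2; 1)
    (2; 1)
    (2; 1)
    (2; 2)


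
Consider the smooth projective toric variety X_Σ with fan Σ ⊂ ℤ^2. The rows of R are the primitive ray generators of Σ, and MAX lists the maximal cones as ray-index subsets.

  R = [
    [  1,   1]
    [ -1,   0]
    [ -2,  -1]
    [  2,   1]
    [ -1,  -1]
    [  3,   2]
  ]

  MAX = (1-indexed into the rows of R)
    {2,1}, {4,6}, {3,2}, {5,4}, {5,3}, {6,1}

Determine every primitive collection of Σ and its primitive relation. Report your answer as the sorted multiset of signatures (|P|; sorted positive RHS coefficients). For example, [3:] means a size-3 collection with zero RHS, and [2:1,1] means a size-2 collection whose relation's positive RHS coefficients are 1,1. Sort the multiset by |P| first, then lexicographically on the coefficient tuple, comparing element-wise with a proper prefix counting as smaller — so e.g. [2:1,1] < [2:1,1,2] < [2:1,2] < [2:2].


9 minimal non-faces of Δ(Σ) (on 6 rays):

  P={1,5}:  v_{1} + v_{5} = 0  ⇒ sig = [2:]
  P={3,4}:  v_{3} + v_{4} = 0  ⇒ sig = [2:]
  P={1,3}:  v_{1} + v_{3} = v_{2}  ⇒ sig = [2:1]
  P={1,4}:  v_{1} + v_{4} = v_{6}  ⇒ sig = [2:1]
  P={2,4}:  v_{2} + v_{4} = v_{1}  ⇒ sig = [2:1]
  P={2,5}:  v_{2} + v_{5} = v_{3}  ⇒ sig = [2:1]
  P={3,6}:  v_{3} + v_{6} = v_{1}  ⇒ sig = [2:1]
  P={5,6}:  v_{5} + v_{6} = v_{4}  ⇒ sig = [2:1]
  P={2,6}:  v_{2} + v_{6} = 2·v_{1}  ⇒ sig = [2:2]

Hence PRS(X_Σ) =
[[2:], [2:], [2:1], [2:1], [2:1], [2:1], [2:1], [2:1], [2:2]]


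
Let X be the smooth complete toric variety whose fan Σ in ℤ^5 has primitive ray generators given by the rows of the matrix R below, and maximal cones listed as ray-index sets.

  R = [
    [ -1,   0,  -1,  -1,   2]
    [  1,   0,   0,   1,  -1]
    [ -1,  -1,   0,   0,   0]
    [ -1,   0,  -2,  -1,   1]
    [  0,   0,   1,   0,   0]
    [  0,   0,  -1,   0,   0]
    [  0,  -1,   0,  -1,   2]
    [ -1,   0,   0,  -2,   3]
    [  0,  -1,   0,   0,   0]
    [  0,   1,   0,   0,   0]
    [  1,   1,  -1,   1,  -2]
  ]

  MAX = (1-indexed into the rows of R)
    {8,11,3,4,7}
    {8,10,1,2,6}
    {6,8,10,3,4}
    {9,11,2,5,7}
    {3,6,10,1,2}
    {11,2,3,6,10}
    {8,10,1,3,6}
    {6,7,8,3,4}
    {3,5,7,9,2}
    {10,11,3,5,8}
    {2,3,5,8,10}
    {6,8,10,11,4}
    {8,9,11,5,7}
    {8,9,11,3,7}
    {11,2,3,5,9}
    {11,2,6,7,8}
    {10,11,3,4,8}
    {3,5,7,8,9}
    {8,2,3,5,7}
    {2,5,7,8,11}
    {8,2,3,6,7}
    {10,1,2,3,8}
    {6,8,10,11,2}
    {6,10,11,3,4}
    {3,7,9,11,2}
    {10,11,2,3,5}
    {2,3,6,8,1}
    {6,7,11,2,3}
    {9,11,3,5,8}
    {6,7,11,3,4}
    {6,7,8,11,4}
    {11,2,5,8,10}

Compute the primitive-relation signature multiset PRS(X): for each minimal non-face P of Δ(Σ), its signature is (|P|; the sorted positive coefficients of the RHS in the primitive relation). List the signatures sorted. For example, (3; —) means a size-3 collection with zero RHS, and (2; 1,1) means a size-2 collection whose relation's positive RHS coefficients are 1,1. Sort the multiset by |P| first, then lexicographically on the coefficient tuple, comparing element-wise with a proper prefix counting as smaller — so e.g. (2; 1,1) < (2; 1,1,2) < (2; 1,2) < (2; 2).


17 minimal non-faces of Δ(Σ) (on 11 rays):

  P = {5,6}:  v_{5} + v_{6} = 0  ⟹  sig = (2; —)
  P = {9,10}:  v_{9} + v_{10} = 0  ⟹  sig = (2; —)
  P = {7,10}:  v_{7} + v_{10} = v_{2} + v_{8}  ⟹  sig = (2; 1,1)
  P = {4,5}:  v_{4} + v_{5} = v_{3} + v_{8} + v_{11}  ⟹  sig = (2; 1,1,1)
  P = {6,9}:  v_{6} + v_{9} = v_{3} + v_{7} + v_{11}  ⟹  sig = (2; 1,1,1)
  P = {1,5}:  v_{1} + v_{5} = v_{2} + v_{3} + v_{8} + v_{10}  ⟹  sig = (2; 1,1,1,1)
  P = {1,9}:  v_{1} + v_{9} = v_{2} + v_{3} + v_{6} + v_{8}  ⟹  sig = (2; 1,1,1,1)
  P = {1,4}:  v_{1} + v_{4} = v_{3} + 3·v_{6} + v_{8} + v_{10}  ⟹  sig = (2; 1,1,1,3)
  P = {1,7}:  v_{1} + v_{7} = 2·v_{2} + v_{3} + v_{6} + 2·v_{8}  ⟹  sig = (2; 1,1,2,2)
  P = {4,9}:  v_{4} + v_{9} = 2·v_{3} + v_{7} + v_{8} + 2·v_{11}  ⟹  sig = (2; 1,1,2,2)
  P = {1,11}:  v_{1} + v_{11} = 2·v_{6} + v_{10}  ⟹  sig = (2; 1,2)
  P = {2,4}:  v_{2} + v_{4} = 2·v_{6}  ⟹  sig = (2; 2)
  P = {2,8,9}:  v_{2} + v_{8} + v_{9} = v_{7}  ⟹  sig = (3; 1)
  P = {2,3,8,11}:  v_{2} + v_{3} + v_{8} + v_{11} = v_{6}  ⟹  sig = (4; 1)
  P = {3,5,7,11}:  v_{3} + v_{5} + v_{7} + v_{11} = v_{9}  ⟹  sig = (4; 1)
  P = {3,6,8,11}:  v_{3} + v_{6} + v_{8} + v_{11} = v_{4}  ⟹  sig = (4; 1)
  P = {2,3,6,8,10}:  v_{2} + v_{3} + v_{6} + v_{8} + v_{10} = v_{1}  ⟹  sig = (5; 1)

Signatures (|P|; sorted positive RHS coefficients), sorted:
    (2; —)
    (2; —)
    (2; 1,1)
    (2; 1,1,1)
    (2; 1,1,1)
    (2; 1,1,1,1)
    (2; 1,1,1,1)
    (2; 1,1,1,3)
    (2; 1,1,2,2)
    (2; 1,1,2,2)
    (2; 1,2)
    (2; 2)
    (3; 1)
    (4; 1)
    (4; 1)
    (4; 1)
    (5; 1)


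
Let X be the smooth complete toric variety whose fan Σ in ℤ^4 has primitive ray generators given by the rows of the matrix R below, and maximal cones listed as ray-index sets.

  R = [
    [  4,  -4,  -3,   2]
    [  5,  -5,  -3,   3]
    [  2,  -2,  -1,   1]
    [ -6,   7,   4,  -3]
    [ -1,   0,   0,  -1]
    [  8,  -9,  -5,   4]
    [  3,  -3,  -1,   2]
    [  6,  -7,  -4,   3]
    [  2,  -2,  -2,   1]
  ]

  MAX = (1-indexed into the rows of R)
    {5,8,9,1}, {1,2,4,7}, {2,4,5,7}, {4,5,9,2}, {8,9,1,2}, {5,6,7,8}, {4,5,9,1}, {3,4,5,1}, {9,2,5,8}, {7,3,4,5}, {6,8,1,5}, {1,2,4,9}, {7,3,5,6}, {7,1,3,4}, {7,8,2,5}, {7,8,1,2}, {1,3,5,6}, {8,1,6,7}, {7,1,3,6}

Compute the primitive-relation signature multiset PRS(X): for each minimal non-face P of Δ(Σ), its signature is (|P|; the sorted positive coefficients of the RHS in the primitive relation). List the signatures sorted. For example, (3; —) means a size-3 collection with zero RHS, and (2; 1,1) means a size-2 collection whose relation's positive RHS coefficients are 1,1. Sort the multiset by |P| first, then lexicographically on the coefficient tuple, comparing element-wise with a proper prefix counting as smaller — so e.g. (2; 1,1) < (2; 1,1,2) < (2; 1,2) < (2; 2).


Minimal non-faces — 10 found among 9 rays, 19 max cones:

  P = {4,8}:  v_{4} + v_{8} = 0  ⟹  sig = (2; —)
  P = {3,8}:  v_{3} + v_{8} = v_{6}  ⟹  sig = (2; 1)
  P = {3,9}:  v_{3} + v_{9} = v_{1}  ⟹  sig = (2; 1)
  P = {4,6}:  v_{4} + v_{6} = v_{3}  ⟹  sig = (2; 1)
  P = {7,9}:  v_{7} + v_{9} = v_{2}  ⟹  sig = (2; 1)
  P = {2,3}:  v_{2} + v_{3} = v_{1} + v_{7}  ⟹  sig = (2; 1,1)
  P = {6,9}:  v_{6} + v_{9} = v_{1} + v_{8}  ⟹  sig = (2; 1,1)
  P = {2,6}:  v_{2} + v_{6} = v_{1} + v_{7} + v_{8}  ⟹  sig = (2; 1,1,1)
  P = {1,5,7}:  v_{1} + v_{5} + v_{7} = v_{8}  ⟹  sig = (3; 1)
  P = {1,2,5}:  v_{1} + v_{2} + v_{5} = v_{8} + v_{9}  ⟹  sig = (3; 1,1)

Sorted signature multiset PRS(X):
    |P|=2: 8 collections, coeffs (), (1), (1), (1), (1), (1,1), (1,1), (1,1,1)
    |P|=3: 2 collections, coeffs (1), (1,1)


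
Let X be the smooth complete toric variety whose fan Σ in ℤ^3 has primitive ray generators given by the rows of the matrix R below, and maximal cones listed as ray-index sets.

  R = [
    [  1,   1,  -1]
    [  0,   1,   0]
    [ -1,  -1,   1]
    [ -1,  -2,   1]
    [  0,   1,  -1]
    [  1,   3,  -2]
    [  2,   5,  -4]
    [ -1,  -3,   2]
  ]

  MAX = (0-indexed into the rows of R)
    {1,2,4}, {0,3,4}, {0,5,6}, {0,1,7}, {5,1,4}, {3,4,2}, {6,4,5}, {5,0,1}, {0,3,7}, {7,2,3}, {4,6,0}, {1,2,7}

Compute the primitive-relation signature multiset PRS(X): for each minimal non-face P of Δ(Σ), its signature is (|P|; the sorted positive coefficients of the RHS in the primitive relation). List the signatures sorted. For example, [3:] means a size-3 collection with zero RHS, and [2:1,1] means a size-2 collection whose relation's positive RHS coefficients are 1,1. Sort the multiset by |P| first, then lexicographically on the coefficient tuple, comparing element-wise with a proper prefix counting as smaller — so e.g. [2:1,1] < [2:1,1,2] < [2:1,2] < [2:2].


The 12 primitive collections of Σ (r=8, n=3):

  • {0,2}:  v_{0} + v_{2} = 0  ⇒ sig = [2:]
  • {5,7}:  v_{5} + v_{7} = 0  ⇒ sig = [2:]
  • {1,3}:  v_{1} + v_{3} = v_{2}  ⇒ sig = [2:1]
  • {3,5}:  v_{3} + v_{5} = v_{4}  ⇒ sig = [2:1]
  • {4,7}:  v_{4} + v_{7} = v_{3}  ⇒ sig = [2:1]
  • {2,5}:  v_{2} + v_{5} = v_{1} + v_{4}  ⇒ sig = [2:1,1]
  • {2,6}:  v_{2} + v_{6} = v_{4} + v_{5}  ⇒ sig = [2:1,1]
  • {6,7}:  v_{6} + v_{7} = v_{0} + v_{4}  ⇒ sig = [2:1,1]
  • {3,6}:  v_{3} + v_{6} = v_{0} + 2·v_{4}  ⇒ sig = [2:1,2]
  • {1,6}:  v_{1} + v_{6} = 2·v_{5}  ⇒ sig = [2:2]
  • {0,1,4}:  v_{0} + v_{1} + v_{4} = v_{5}  ⇒ sig = [3:1]
  • {0,4,5}:  v_{0} + v_{4} + v_{5} = v_{6}  ⇒ sig = [3:1]

Signatures (|P|; sorted positive RHS coefficients), sorted:
    [2:]
    [2:]
    [2:1]
    [2:1]
    [2:1]
    [2:1,1]
    [2:1,1]
    [2:1,1]
    [2:1,2]
    [2:2]
    [3:1]
    [3:1]


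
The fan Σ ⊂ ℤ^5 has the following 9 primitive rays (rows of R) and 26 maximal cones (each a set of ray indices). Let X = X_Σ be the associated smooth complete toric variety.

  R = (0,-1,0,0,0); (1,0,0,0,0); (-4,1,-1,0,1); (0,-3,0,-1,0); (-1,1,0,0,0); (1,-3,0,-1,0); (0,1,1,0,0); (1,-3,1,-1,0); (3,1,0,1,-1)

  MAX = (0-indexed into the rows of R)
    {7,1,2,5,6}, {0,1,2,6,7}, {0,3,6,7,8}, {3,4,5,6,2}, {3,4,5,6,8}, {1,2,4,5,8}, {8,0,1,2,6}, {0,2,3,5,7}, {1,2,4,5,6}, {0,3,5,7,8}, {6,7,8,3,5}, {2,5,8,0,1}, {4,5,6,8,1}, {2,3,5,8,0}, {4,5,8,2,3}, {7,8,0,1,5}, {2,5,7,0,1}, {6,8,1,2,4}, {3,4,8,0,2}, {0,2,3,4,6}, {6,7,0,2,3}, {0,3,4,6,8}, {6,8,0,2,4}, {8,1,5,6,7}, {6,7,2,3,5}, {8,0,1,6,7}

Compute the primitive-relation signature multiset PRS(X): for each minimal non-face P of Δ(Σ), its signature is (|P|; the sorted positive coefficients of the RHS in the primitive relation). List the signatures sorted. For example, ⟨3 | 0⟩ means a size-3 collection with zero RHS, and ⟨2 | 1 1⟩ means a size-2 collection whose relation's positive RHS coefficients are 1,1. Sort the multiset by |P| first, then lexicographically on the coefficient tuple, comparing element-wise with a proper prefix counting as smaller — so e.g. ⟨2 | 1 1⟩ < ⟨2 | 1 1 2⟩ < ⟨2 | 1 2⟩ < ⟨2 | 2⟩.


Δ(Σ) — 9 vertices, 8 min non-faces:

  • {1,3}:  v_{1} + v_{3} = v_{5} — sig = ⟨2 | 1⟩
  • {4,7}:  v_{4} + v_{7} = v_{3} + v_{6} — sig = ⟨2 | 1 1⟩
  • {0,1,4}:  v_{0} + v_{1} + v_{4} = 0 — sig = ⟨3 | 0⟩
  • {0,4,5}:  v_{0} + v_{4} + v_{5} = v_{3} — sig = ⟨3 | 1⟩
  • {0,5,6}:  v_{0} + v_{5} + v_{6} = v_{7} — sig = ⟨3 | 1⟩
  • {2,7,8}:  v_{2} + v_{7} + v_{8} = v_{0} — sig = ⟨3 | 1⟩
  • {2,5,6,8}:  v_{2} + v_{5} + v_{6} + v_{8} = 0 — sig = ⟨4 | 0⟩
  • {2,3,6,8}:  v_{2} + v_{3} + v_{6} + v_{8} = v_{0} + v_{4} — sig = ⟨4 | 1 1⟩

Signatures (|P|; sorted positive RHS coefficients), sorted:
    |P|=2: 2 collections, coeffs (1), (1,1)
    |P|=3: 4 collections, coeffs (), (1), (1), (1)
    |P|=4: 2 collections, coeffs (), (1,1)


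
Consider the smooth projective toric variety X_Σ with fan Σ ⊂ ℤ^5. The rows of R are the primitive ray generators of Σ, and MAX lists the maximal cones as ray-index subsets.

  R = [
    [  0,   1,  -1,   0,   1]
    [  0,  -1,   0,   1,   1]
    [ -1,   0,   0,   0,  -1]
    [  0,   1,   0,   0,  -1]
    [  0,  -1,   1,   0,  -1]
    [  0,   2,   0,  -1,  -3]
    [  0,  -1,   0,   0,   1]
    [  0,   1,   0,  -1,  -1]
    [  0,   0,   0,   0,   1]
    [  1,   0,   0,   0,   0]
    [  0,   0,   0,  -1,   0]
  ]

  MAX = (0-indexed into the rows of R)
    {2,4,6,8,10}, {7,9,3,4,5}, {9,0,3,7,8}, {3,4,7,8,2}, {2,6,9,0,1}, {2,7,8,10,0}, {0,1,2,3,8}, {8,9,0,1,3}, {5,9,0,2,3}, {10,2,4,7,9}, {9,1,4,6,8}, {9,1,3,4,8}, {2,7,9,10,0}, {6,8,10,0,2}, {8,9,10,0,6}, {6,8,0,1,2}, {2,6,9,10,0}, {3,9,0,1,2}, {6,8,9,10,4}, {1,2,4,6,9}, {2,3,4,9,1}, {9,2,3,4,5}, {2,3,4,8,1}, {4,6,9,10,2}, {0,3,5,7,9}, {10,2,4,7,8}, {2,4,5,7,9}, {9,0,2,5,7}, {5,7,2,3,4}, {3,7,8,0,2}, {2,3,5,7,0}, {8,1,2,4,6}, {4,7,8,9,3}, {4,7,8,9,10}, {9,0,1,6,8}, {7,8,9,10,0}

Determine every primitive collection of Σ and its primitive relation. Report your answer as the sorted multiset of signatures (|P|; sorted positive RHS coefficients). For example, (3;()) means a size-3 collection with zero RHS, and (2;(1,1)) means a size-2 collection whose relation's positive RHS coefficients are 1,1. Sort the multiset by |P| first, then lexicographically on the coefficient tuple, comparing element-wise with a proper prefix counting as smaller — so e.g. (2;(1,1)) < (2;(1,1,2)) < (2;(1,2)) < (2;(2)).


The 12 primitive collections of Σ (r=11, n=5):

  P = {0,4}:  v_{0} + v_{4} = 0  ⟹  sig = (2;())
  P = {1,7}:  v_{1} + v_{7} = 0  ⟹  sig = (2;())
  P = {3,6}:  v_{3} + v_{6} = 0  ⟹  sig = (2;())
  P = {1,10}:  v_{1} + v_{10} = v_{6}  ⟹  sig = (2;(1))
  P = {3,10}:  v_{3} + v_{10} = v_{7}  ⟹  sig = (2;(1))
  P = {6,7}:  v_{6} + v_{7} = v_{10}  ⟹  sig = (2;(1))
  P = {5,8}:  v_{5} + v_{8} = v_{3} + v_{7}  ⟹  sig = (2;(1,1))
  P = {1,5}:  v_{1} + v_{5} = v_{2} + v_{3} + v_{9}  ⟹  sig = (2;(1,1,1))
  P = {5,6}:  v_{5} + v_{6} = v_{2} + v_{7} + v_{9}  ⟹  sig = (2;(1,1,1))
  P = {5,10}:  v_{5} + v_{10} = v_{2} + 2·v_{7} + v_{9}  ⟹  sig = (2;(1,1,2))
  P = {2,8,9}:  v_{2} + v_{8} + v_{9} = 0  ⟹  sig = (3;())
  P = {2,3,7,9}:  v_{2} + v_{3} + v_{7} + v_{9} = v_{5}  ⟹  sig = (4;(1))

Signatures (|P|; sorted positive RHS coefficients), sorted:
    |P|=2: 10 collections, coeffs (), (), (), (1), (1), (1), (1,1), (1,1,1), (1,1,1), (1,1,2)
    |P|=3: 1 collection, coeffs ()
    |P|=4: 1 collection, coeffs (1)


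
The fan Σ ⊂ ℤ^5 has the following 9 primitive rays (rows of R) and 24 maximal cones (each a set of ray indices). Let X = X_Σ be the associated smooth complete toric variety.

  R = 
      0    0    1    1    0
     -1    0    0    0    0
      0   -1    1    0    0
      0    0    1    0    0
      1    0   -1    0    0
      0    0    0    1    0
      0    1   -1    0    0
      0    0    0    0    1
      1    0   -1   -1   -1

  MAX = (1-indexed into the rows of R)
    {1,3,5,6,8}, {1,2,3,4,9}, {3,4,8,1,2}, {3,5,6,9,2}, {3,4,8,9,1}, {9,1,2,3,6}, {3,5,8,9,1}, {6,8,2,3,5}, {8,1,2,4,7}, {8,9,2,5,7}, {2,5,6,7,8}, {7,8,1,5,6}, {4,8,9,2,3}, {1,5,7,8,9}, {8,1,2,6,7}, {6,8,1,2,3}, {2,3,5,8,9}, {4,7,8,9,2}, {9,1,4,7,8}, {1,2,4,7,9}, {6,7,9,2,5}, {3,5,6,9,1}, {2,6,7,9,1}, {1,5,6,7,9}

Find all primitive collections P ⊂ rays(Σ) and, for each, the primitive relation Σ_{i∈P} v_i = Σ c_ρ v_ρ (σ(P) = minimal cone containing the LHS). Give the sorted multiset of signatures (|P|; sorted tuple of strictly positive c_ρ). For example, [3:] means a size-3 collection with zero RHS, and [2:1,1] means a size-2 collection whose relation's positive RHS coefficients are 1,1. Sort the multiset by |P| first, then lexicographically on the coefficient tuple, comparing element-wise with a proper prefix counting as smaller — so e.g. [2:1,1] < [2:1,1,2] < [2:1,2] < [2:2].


Σ has 6 primitive collections:

  P = {3,7}:  v_{3} + v_{7} = 0  →  sig = [2:]
  P = {4,6}:  v_{4} + v_{6} = v_{1}  →  sig = [2:1]
  P = {4,5}:  v_{4} + v_{5} = v_{1} + v_{8} + v_{9}  →  sig = [2:1,1,1]
  P = {1,2,5}:  v_{1} + v_{2} + v_{5} = v_{6}  →  sig = [3:1]
  P = {6,8,9}:  v_{6} + v_{8} + v_{9} = v_{5}  →  sig = [3:1]
  P = {1,2,8,9}:  v_{1} + v_{2} + v_{8} + v_{9} = 0  →  sig = [4:]

Sorted signature multiset PRS(X):
    [2:]
    [2:1]
    [2:1,1,1]
    [3:1]
    [3:1]
    [4:]


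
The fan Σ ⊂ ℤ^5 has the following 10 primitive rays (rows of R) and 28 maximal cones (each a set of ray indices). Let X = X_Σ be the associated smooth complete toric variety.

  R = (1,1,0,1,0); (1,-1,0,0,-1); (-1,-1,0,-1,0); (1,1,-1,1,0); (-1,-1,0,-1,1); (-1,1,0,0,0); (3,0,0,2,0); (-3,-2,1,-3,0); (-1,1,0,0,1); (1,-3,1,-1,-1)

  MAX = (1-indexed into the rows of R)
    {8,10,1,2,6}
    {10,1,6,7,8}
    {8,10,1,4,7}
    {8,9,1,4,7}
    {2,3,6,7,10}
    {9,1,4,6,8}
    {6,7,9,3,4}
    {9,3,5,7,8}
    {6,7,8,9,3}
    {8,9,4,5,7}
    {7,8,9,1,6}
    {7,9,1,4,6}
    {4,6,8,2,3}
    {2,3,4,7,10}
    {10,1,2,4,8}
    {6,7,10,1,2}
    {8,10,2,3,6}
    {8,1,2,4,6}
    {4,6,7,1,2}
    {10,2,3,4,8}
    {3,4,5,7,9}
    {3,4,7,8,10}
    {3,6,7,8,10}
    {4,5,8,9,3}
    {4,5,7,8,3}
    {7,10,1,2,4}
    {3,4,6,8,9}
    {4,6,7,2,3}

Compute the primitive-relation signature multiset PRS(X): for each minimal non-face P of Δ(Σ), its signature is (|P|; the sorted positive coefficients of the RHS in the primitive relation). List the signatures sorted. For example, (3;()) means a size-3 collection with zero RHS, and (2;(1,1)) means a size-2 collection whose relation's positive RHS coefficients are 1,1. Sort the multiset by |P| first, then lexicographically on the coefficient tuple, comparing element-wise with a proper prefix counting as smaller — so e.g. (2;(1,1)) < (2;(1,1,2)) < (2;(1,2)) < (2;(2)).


Minimal non-faces — 11 found among 10 rays, 28 max cones:

  • {1,3}:  v_{1} + v_{3} = 0 — sig = (2;())
  • {2,9}:  v_{2} + v_{9} = 0 — sig = (2;())
  • {5,6}:  v_{5} + v_{6} = v_{3} + v_{9} — sig = (2;(1,1))
  • {9,10}:  v_{9} + v_{10} = v_{7} + v_{8} — sig = (2;(1,1))
  • {1,5}:  v_{1} + v_{5} = v_{4} + v_{7} + v_{8} + v_{9} — sig = (2;(1,1,1,1))
  • {2,5}:  v_{2} + v_{5} = v_{3} + v_{4} + v_{7} + v_{8} — sig = (2;(1,1,1,1))
  • {5,10}:  v_{5} + v_{10} = v_{3} + v_{4} + 2·v_{7} + 2·v_{8} — sig = (2;(1,1,2,2))
  • {2,7,8}:  v_{2} + v_{7} + v_{8} = v_{10} — sig = (3;(1))
  • {4,6,10}:  v_{4} + v_{6} + v_{10} = v_{2} — sig = (3;(1))
  • {4,6,7,8}:  v_{4} + v_{6} + v_{7} + v_{8} = 0 — sig = (4;())
  • {3,4,7,8,9}:  v_{3} + v_{4} + v_{7} + v_{8} + v_{9} = v_{5} — sig = (5;(1))

Sorted signature multiset PRS(X):
    (2;())
    (2;())
    (2;(1,1))
    (2;(1,1))
    (2;(1,1,1,1))
    (2;(1,1,1,1))
    (2;(1,1,2,2))
    (3;(1))
    (3;(1))
    (4;())
    (5;(1))


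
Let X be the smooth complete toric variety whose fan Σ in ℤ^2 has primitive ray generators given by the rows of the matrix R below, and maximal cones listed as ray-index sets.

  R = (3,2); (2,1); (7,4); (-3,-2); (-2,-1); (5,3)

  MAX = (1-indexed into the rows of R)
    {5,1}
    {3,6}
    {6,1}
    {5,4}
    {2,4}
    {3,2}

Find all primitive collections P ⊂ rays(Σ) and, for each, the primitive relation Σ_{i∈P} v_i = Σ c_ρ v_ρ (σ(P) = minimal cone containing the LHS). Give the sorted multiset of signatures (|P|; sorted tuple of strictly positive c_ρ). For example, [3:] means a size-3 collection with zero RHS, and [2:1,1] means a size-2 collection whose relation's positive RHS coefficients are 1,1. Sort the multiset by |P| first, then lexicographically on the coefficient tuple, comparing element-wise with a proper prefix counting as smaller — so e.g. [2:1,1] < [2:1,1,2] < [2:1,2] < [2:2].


9 minimal non-faces of Δ(Σ) (on 6 rays):

  P={1,4}:  v_{1} + v_{4} = 0 — sig = [2:]
  P={2,5}:  v_{2} + v_{5} = 0 — sig = [2:]
  P={1,2}:  v_{1} + v_{2} = v_{6} — sig = [2:1]
  P={2,6}:  v_{2} + v_{6} = v_{3} — sig = [2:1]
  P={3,5}:  v_{3} + v_{5} = v_{6} — sig = [2:1]
  P={4,6}:  v_{4} + v_{6} = v_{2} — sig = [2:1]
  P={5,6}:  v_{5} + v_{6} = v_{1} — sig = [2:1]
  P={1,3}:  v_{1} + v_{3} = 2·v_{6} — sig = [2:2]
  P={3,4}:  v_{3} + v_{4} = 2·v_{2} — sig = [2:2]

Hence PRS(X_Σ) =
    [2:]
    [2:]
    [2:1]
    [2:1]
    [2:1]
    [2:1]
    [2:1]
    [2:2]
    [2:2]


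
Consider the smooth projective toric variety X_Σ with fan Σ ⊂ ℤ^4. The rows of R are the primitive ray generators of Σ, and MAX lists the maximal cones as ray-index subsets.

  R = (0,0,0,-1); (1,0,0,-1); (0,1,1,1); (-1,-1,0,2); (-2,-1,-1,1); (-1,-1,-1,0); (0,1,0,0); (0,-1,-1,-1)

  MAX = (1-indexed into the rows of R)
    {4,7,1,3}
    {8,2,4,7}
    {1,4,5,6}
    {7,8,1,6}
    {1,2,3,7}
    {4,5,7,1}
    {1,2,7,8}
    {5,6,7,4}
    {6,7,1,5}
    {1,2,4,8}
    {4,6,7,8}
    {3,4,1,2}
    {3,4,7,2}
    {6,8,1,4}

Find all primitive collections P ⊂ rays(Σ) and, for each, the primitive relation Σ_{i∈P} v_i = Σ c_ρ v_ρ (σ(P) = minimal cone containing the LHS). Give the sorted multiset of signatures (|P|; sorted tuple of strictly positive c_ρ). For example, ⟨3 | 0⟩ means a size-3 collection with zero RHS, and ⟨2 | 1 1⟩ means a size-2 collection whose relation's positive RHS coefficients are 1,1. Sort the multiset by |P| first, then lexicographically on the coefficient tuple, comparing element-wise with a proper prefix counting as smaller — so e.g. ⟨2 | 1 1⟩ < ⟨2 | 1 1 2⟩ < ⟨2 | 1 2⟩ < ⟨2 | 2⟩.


Primitive collections (9):

  P = {3,8}:  v_{3} + v_{8} = 0  ⟹  sig = ⟨2 | 0⟩
  P = {2,5}:  v_{2} + v_{5} = v_{6}  ⟹  sig = ⟨2 | 1⟩
  P = {2,6}:  v_{2} + v_{6} = v_{8}  ⟹  sig = ⟨2 | 1⟩
  P = {3,6}:  v_{3} + v_{6} = v_{1} + v_{4} + v_{7}  ⟹  sig = ⟨2 | 1 1 1⟩
  P = {5,8}:  v_{5} + v_{8} = 2·v_{6}  ⟹  sig = ⟨2 | 2⟩
  P = {3,5}:  v_{3} + v_{5} = 2·v_{1} + 2·v_{4} + 2·v_{7}  ⟹  sig = ⟨2 | 2 2 2⟩
  P = {1,2,4,7}:  v_{1} + v_{2} + v_{4} + v_{7} = 0  ⟹  sig = ⟨4 | 0⟩
  P = {1,4,6,7}:  v_{1} + v_{4} + v_{6} + v_{7} = v_{5}  ⟹  sig = ⟨4 | 1⟩
  P = {1,4,7,8}:  v_{1} + v_{4} + v_{7} + v_{8} = v_{6}  ⟹  sig = ⟨4 | 1⟩

Signatures (|P|; sorted positive RHS coefficients), sorted:
    ⟨2 | 0⟩
    ⟨2 | 1⟩
    ⟨2 | 1⟩
    ⟨2 | 1 1 1⟩
    ⟨2 | 2⟩
    ⟨2 | 2 2 2⟩
    ⟨4 | 0⟩
    ⟨4 | 1⟩
    ⟨4 | 1⟩


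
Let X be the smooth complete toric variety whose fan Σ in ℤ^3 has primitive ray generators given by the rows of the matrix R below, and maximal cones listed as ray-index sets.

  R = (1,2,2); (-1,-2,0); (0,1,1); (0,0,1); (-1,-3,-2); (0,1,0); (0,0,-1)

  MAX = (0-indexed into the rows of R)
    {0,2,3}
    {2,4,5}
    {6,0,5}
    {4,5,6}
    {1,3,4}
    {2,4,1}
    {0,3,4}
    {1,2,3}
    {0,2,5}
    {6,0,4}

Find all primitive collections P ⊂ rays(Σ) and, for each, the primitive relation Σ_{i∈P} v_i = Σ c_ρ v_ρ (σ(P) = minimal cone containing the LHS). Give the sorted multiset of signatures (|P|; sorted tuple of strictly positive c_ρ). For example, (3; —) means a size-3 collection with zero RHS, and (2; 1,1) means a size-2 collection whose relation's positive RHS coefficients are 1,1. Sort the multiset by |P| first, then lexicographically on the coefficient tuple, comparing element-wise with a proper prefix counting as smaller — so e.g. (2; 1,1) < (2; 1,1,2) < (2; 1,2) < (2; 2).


The 9 primitive collections of Σ (r=7, n=3):

  P = {3,6}:  v_{3} + v_{6} = 0 — sig = (2; —)
  P = {2,6}:  v_{2} + v_{6} = v_{5} — sig = (2; 1)
  P = {3,5}:  v_{3} + v_{5} = v_{2} — sig = (2; 1)
  P = {1,6}:  v_{1} + v_{6} = v_{2} + v_{4} — sig = (2; 1,1)
  P = {1,5}:  v_{1} + v_{5} = 2·v_{2} + v_{4} — sig = (2; 1,2)
  P = {0,1}:  v_{0} + v_{1} = 2·v_{3} — sig = (2; 2)
  P = {0,4,5}:  v_{0} + v_{4} + v_{5} = 0 — sig = (3; —)
  P = {0,2,4}:  v_{0} + v_{2} + v_{4} = v_{3} — sig = (3; 1)
  P = {2,3,4}:  v_{2} + v_{3} + v_{4} = v_{1} — sig = (3; 1)

Hence PRS(X_Σ) =
    (2; —)
    (2; 1)
    (2; 1)
    (2; 1,1)
    (2; 1,2)
    (2; 2)
    (3; —)
    (3; 1)
    (3; 1)


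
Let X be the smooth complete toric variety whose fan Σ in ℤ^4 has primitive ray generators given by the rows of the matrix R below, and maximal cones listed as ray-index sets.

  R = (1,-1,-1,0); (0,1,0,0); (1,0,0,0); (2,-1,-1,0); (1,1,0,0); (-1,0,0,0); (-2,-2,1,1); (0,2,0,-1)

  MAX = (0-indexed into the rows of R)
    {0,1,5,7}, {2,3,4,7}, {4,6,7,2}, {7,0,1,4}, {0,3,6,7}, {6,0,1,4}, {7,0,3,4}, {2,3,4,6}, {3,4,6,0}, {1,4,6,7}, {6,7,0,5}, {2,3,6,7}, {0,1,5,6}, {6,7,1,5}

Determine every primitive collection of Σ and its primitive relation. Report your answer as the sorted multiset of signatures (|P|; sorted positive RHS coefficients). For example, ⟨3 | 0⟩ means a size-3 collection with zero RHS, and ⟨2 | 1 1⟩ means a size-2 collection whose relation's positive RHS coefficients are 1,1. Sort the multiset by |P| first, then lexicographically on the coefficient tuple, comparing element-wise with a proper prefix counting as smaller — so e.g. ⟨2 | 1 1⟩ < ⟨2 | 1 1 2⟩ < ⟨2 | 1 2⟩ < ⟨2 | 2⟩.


Minimal non-faces — 9 found among 8 rays, 14 max cones:

  • {2,5}:  v_{2} + v_{5} = 0 ; sig = ⟨2 | 0⟩
  • {0,2}:  v_{0} + v_{2} = v_{3} ; sig = ⟨2 | 1⟩
  • {1,2}:  v_{1} + v_{2} = v_{4} ; sig = ⟨2 | 1⟩
  • {3,5}:  v_{3} + v_{5} = v_{0} ; sig = ⟨2 | 1⟩
  • {4,5}:  v_{4} + v_{5} = v_{1} ; sig = ⟨2 | 1⟩
  • {1,3}:  v_{1} + v_{3} = v_{0} + v_{4} ; sig = ⟨2 | 1 1⟩
  • {0,4,6,7}:  v_{0} + v_{4} + v_{6} + v_{7} = 0 ; sig = ⟨4 | 0⟩
  • {0,1,6,7}:  v_{0} + v_{1} + v_{6} + v_{7} = v_{5} ; sig = ⟨4 | 1⟩
  • {3,4,6,7}:  v_{3} + v_{4} + v_{6} + v_{7} = v_{2} ; sig = ⟨4 | 1⟩

Signatures (|P|; sorted positive RHS coefficients), sorted:
[⟨2 | 0⟩, ⟨2 | 1⟩, ⟨2 | 1⟩, ⟨2 | 1⟩, ⟨2 | 1⟩, ⟨2 | 1 1⟩, ⟨4 | 0⟩, ⟨4 | 1⟩, ⟨4 | 1⟩]


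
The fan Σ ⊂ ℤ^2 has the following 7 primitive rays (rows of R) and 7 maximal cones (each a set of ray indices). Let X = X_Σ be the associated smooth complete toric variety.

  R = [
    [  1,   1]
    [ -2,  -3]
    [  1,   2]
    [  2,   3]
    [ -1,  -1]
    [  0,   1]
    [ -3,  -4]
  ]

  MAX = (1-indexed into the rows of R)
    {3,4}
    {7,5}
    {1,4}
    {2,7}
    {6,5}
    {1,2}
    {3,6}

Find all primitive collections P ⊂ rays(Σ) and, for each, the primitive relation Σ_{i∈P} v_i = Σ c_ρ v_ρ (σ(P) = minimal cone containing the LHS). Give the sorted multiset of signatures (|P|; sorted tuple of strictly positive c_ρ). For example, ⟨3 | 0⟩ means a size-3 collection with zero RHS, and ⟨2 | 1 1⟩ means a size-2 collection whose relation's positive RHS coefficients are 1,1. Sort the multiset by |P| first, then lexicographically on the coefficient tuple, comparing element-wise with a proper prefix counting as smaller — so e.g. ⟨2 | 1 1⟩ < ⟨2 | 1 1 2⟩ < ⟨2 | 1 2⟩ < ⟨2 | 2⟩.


14 minimal non-faces of Δ(Σ) (on 7 rays):

  • {1,5}:  v_{1} + v_{5} = 0  so sig = ⟨2 | 0⟩
  • {2,4}:  v_{2} + v_{4} = 0  so sig = ⟨2 | 0⟩
  • {1,3}:  v_{1} + v_{3} = v_{4}  so sig = ⟨2 | 1⟩
  • {1,6}:  v_{1} + v_{6} = v_{3}  so sig = ⟨2 | 1⟩
  • {1,7}:  v_{1} + v_{7} = v_{2}  so sig = ⟨2 | 1⟩
  • {2,3}:  v_{2} + v_{3} = v_{5}  so sig = ⟨2 | 1⟩
  • {2,5}:  v_{2} + v_{5} = v_{7}  so sig = ⟨2 | 1⟩
  • {3,5}:  v_{3} + v_{5} = v_{6}  so sig = ⟨2 | 1⟩
  • {4,5}:  v_{4} + v_{5} = v_{3}  so sig = ⟨2 | 1⟩
  • {4,7}:  v_{4} + v_{7} = v_{5}  so sig = ⟨2 | 1⟩
  • {2,6}:  v_{2} + v_{6} = 2·v_{5}  so sig = ⟨2 | 2⟩
  • {3,7}:  v_{3} + v_{7} = 2·v_{5}  so sig = ⟨2 | 2⟩
  • {4,6}:  v_{4} + v_{6} = 2·v_{3}  so sig = ⟨2 | 2⟩
  • {6,7}:  v_{6} + v_{7} = 3·v_{5}  so sig = ⟨2 | 3⟩

Signatures (|P|; sorted positive RHS coefficients), sorted:
[⟨2 | 0⟩, ⟨2 | 0⟩, ⟨2 | 1⟩, ⟨2 | 1⟩, ⟨2 | 1⟩, ⟨2 | 1⟩, ⟨2 | 1⟩, ⟨2 | 1⟩, ⟨2 | 1⟩, ⟨2 | 1⟩, ⟨2 | 2⟩, ⟨2 | 2⟩, ⟨2 | 2⟩, ⟨2 | 3⟩]


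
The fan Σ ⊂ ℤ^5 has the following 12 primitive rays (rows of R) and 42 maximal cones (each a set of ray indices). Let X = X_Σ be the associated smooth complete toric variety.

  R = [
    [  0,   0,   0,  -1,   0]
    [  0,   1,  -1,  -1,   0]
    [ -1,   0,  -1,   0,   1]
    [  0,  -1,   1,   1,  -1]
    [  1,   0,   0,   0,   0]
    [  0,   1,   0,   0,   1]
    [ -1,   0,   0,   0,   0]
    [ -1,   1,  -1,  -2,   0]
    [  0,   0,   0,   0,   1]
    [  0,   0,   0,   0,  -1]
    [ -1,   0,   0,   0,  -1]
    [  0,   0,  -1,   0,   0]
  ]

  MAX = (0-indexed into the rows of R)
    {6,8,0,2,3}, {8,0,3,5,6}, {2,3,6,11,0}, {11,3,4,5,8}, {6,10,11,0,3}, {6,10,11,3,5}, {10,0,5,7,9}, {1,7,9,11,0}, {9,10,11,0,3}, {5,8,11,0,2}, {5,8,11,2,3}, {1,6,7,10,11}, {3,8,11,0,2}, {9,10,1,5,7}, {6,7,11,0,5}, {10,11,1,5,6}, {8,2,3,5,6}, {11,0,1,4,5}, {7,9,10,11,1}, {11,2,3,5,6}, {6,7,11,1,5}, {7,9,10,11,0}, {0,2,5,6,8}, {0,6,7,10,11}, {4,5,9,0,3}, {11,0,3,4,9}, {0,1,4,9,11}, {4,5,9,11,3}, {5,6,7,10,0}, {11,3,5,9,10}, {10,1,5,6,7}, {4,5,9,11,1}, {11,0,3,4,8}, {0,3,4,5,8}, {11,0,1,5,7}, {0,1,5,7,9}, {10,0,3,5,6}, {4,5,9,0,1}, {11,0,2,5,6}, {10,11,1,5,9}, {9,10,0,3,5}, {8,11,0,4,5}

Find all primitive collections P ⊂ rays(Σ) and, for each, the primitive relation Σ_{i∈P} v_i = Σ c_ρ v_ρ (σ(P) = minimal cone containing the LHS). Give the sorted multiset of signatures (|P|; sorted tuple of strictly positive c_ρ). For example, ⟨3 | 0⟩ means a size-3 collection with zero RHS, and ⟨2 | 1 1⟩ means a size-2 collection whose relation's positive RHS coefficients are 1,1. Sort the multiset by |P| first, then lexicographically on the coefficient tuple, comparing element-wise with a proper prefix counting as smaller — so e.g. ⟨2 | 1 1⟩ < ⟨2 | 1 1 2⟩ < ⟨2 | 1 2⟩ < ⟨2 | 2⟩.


Minimal non-faces — 24 found among 12 rays, 42 max cones:

  P={4,6}:  v_{4} + v_{6} = 0 — sig = ⟨2 | 0⟩
  P={8,9}:  v_{8} + v_{9} = 0 — sig = ⟨2 | 0⟩
  P={1,3}:  v_{1} + v_{3} = v_{9} — sig = ⟨2 | 1⟩
  P={4,10}:  v_{4} + v_{10} = v_{9} — sig = ⟨2 | 1⟩
  P={6,9}:  v_{6} + v_{9} = v_{10} — sig = ⟨2 | 1⟩
  P={8,10}:  v_{8} + v_{10} = v_{6} — sig = ⟨2 | 1⟩
  P={2,4}:  v_{2} + v_{4} = v_{8} + v_{11} — sig = ⟨2 | 1 1⟩
  P={2,9}:  v_{2} + v_{9} = v_{6} + v_{11} — sig = ⟨2 | 1 1⟩
  P={3,7}:  v_{3} + v_{7} = v_{0} + v_{10} — sig = ⟨2 | 1 1⟩
  P={4,7}:  v_{4} + v_{7} = v_{0} + v_{1} — sig = ⟨2 | 1 1⟩
  P={1,8}:  v_{1} + v_{8} = v_{0} + v_{5} + v_{11} — sig = ⟨2 | 1 1 1⟩
  P={1,2}:  v_{1} + v_{2} = v_{0} + v_{5} + v_{6} + 2·v_{11} — sig = ⟨2 | 1 1 1 2⟩
  P={7,8}:  v_{7} + v_{8} = 2·v_{0} + v_{5} + v_{6} + v_{11} — sig = ⟨2 | 1 1 1 2⟩
  P={2,10}:  v_{2} + v_{10} = 2·v_{6} + v_{11} — sig = ⟨2 | 1 2⟩
  P={2,7}:  v_{2} + v_{7} = 2·v_{0} + v_{5} + 2·v_{6} + 2·v_{11} — sig = ⟨2 | 1 2 2 2⟩
  P={0,1,6}:  v_{0} + v_{1} + v_{6} = v_{7} — sig = ⟨3 | 1⟩
  P={6,8,11}:  v_{6} + v_{8} + v_{11} = v_{2} — sig = ⟨3 | 1⟩
  P={0,1,10}:  v_{0} + v_{1} + v_{10} = v_{7} + v_{9} — sig = ⟨3 | 1 1⟩
  P={0,3,5,11}:  v_{0} + v_{3} + v_{5} + v_{11} = 0 — sig = ⟨4 | 0⟩
  P={0,5,9,11}:  v_{0} + v_{5} + v_{9} + v_{11} = v_{1} — sig = ⟨4 | 1⟩
  P={0,2,3,5}:  v_{0} + v_{2} + v_{3} + v_{5} = v_{6} + v_{8} — sig = ⟨4 | 1 1⟩
  P={0,5,10,11}:  v_{0} + v_{5} + v_{10} + v_{11} = v_{1} + v_{6} — sig = ⟨4 | 1 1⟩
  P={5,7,9,11}:  v_{5} + v_{7} + v_{9} + v_{11} = 2·v_{1} + v_{6} — sig = ⟨4 | 1 2⟩
  P={5,7,10,11}:  v_{5} + v_{7} + v_{10} + v_{11} = 2·v_{1} + 2·v_{6} — sig = ⟨4 | 2 2⟩

Hence PRS(X_Σ) =
[⟨2 | 0⟩, ⟨2 | 0⟩, ⟨2 | 1⟩, ⟨2 | 1⟩, ⟨2 | 1⟩, ⟨2 | 1⟩, ⟨2 | 1 1⟩, ⟨2 | 1 1⟩, ⟨2 | 1 1⟩, ⟨2 | 1 1⟩, ⟨2 | 1 1 1⟩, ⟨2 | 1 1 1 2⟩, ⟨2 | 1 1 1 2⟩, ⟨2 | 1 2⟩, ⟨2 | 1 2 2 2⟩, ⟨3 | 1⟩, ⟨3 | 1⟩, ⟨3 | 1 1⟩, ⟨4 | 0⟩, ⟨4 | 1⟩, ⟨4 | 1 1⟩, ⟨4 | 1 1⟩, ⟨4 | 1 2⟩, ⟨4 | 2 2⟩]


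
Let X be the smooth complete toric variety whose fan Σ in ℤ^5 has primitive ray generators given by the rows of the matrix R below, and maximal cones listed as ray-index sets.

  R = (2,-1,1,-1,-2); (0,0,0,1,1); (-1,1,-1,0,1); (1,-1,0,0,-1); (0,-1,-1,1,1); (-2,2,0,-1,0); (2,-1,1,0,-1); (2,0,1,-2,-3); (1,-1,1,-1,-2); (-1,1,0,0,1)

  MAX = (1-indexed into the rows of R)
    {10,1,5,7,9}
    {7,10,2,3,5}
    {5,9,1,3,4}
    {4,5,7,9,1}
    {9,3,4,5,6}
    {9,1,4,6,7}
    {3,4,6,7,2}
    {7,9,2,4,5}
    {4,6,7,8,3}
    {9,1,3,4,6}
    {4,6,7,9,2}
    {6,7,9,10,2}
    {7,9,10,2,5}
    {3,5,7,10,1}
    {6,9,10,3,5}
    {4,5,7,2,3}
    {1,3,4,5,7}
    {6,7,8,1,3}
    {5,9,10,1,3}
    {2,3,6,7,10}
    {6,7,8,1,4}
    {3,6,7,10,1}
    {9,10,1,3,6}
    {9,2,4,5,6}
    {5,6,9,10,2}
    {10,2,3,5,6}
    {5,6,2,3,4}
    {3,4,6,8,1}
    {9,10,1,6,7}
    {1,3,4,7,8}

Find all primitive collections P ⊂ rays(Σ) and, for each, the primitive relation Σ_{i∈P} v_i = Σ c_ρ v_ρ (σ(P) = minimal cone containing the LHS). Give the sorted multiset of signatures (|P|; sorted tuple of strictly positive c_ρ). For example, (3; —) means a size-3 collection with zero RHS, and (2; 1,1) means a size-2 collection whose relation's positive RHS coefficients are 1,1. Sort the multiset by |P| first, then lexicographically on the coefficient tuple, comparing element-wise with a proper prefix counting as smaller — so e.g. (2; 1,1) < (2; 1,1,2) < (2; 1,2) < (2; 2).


11 minimal non-faces of Δ(Σ) (on 10 rays):

  P={4,10}:  v_{4} + v_{10} = 0 ; sig = (2; —)
  P={1,2}:  v_{1} + v_{2} = v_{7} ; sig = (2; 1)
  P={5,8}:  v_{5} + v_{8} = v_{1} + v_{3} + v_{4} ; sig = (2; 1,1,1)
  P={8,10}:  v_{8} + v_{10} = v_{1} + v_{3} + v_{6} + v_{7} ; sig = (2; 1,1,1,1)
  P={2,8}:  v_{2} + v_{8} = v_{3} + v_{4} + v_{6} + 2·v_{7} ; sig = (2; 1,1,1,2)
  P={8,9}:  v_{8} + v_{9} = 2·v_{1} + v_{4} + v_{6} ; sig = (2; 1,1,2)
  P={2,3,9}:  v_{2} + v_{3} + v_{9} = 0 ; sig = (3; —)
  P={5,6,7}:  v_{5} + v_{6} + v_{7} = 0 ; sig = (3; —)
  P={3,7,9}:  v_{3} + v_{7} + v_{9} = v_{1} ; sig = (3; 1)
  P={1,5,6}:  v_{1} + v_{5} + v_{6} = v_{3} + v_{9} ; sig = (3; 1,1)
  P={1,3,4,6,7}:  v_{1} + v_{3} + v_{4} + v_{6} + v_{7} = v_{8} ; sig = (5; 1)

so the primitive-relation signature multiset is
    |P|=2: 6 collections, coeffs (), (1), (1,1,1), (1,1,1,1), (1,1,1,2), (1,1,2)
    |P|=3: 4 collections, coeffs (), (), (1), (1,1)
    |P|=5: 1 collection, coeffs (1)


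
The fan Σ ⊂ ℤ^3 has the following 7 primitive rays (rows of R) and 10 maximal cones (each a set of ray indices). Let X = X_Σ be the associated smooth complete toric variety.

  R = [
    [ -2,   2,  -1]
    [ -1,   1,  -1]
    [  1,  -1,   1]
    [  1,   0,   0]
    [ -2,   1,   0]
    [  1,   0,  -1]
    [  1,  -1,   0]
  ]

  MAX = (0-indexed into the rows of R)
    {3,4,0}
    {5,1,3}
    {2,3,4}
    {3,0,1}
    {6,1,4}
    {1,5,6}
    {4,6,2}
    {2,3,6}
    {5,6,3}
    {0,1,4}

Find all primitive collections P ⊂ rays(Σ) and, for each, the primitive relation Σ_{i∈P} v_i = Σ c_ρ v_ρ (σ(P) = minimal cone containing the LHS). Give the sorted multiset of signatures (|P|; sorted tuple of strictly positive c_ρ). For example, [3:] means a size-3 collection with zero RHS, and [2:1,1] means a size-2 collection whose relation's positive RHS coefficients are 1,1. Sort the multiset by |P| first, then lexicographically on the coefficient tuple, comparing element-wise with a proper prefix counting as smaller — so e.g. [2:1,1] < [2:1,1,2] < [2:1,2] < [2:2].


Δ(Σ) — 7 vertices, 9 min non-faces:

  • {1,2}:  v_{1} + v_{2} = 0  →  sig = [2:]
  • {0,6}:  v_{0} + v_{6} = v_{1}  →  sig = [2:1]
  • {4,5}:  v_{4} + v_{5} = v_{1}  →  sig = [2:1]
  • {0,2}:  v_{0} + v_{2} = v_{3} + v_{4}  →  sig = [2:1,1]
  • {2,5}:  v_{2} + v_{5} = v_{3} + v_{6}  →  sig = [2:1,1]
  • {0,5}:  v_{0} + v_{5} = 2·v_{1} + v_{3}  →  sig = [2:1,2]
  • {3,4,6}:  v_{3} + v_{4} + v_{6} = 0  →  sig = [3:]
  • {1,3,4}:  v_{1} + v_{3} + v_{4} = v_{0}  →  sig = [3:1]
  • {1,3,6}:  v_{1} + v_{3} + v_{6} = v_{5}  →  sig = [3:1]

Hence PRS(X_Σ) =
[[2:], [2:1], [2:1], [2:1,1], [2:1,1], [2:1,2], [3:], [3:1], [3:1]]
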